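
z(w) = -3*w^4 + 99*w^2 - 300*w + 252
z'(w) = -12*w^3 + 198*w - 300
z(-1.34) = 822.09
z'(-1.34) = -536.45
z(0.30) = 170.89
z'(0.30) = -240.92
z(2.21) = 0.96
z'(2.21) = 8.05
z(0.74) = 83.31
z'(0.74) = -158.34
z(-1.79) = 1075.41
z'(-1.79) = -585.60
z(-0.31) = 354.49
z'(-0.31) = -361.02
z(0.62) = 103.61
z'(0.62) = -180.10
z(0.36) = 156.78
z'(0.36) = -229.28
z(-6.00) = 1728.00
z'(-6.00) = 1104.00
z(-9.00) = -8712.00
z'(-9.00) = 6666.00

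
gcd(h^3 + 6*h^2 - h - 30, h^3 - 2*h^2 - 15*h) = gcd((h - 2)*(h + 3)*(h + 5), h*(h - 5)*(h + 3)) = h + 3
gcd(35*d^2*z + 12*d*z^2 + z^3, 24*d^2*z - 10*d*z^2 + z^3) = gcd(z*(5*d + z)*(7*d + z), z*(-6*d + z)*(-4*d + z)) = z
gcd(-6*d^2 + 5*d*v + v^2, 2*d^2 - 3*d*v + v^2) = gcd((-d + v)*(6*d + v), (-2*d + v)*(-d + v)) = -d + v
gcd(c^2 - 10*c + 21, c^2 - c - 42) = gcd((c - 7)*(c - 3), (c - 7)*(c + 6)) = c - 7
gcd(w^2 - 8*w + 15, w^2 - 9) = w - 3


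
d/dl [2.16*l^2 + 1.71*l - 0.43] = 4.32*l + 1.71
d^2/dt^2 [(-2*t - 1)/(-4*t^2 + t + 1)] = 2*(2*(-12*t - 1)*(-4*t^2 + t + 1) - (2*t + 1)*(8*t - 1)^2)/(-4*t^2 + t + 1)^3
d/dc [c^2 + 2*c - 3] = 2*c + 2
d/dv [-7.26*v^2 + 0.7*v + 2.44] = 0.7 - 14.52*v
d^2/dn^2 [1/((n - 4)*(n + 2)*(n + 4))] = 4*(3*n^4 + 8*n^3 - 18*n^2 + 160)/(n^9 + 6*n^8 - 36*n^7 - 280*n^6 + 192*n^5 + 4224*n^4 + 5120*n^3 - 18432*n^2 - 49152*n - 32768)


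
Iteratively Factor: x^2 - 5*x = (x - 5)*(x)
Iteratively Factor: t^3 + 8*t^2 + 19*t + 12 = (t + 3)*(t^2 + 5*t + 4) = (t + 1)*(t + 3)*(t + 4)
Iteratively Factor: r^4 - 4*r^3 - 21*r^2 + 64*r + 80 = (r - 4)*(r^3 - 21*r - 20) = (r - 4)*(r + 4)*(r^2 - 4*r - 5) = (r - 4)*(r + 1)*(r + 4)*(r - 5)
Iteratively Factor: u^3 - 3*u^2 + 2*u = (u - 2)*(u^2 - u) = u*(u - 2)*(u - 1)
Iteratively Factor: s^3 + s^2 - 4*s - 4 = (s + 2)*(s^2 - s - 2) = (s - 2)*(s + 2)*(s + 1)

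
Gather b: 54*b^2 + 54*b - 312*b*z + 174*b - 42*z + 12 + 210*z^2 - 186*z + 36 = 54*b^2 + b*(228 - 312*z) + 210*z^2 - 228*z + 48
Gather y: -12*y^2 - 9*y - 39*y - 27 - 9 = -12*y^2 - 48*y - 36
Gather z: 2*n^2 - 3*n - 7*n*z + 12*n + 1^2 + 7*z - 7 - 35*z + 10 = 2*n^2 + 9*n + z*(-7*n - 28) + 4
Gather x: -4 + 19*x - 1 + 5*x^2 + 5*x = 5*x^2 + 24*x - 5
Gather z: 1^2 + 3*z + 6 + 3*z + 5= 6*z + 12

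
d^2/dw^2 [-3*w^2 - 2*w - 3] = -6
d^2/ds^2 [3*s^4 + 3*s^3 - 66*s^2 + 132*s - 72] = 36*s^2 + 18*s - 132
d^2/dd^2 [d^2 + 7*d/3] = 2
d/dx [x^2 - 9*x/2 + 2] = 2*x - 9/2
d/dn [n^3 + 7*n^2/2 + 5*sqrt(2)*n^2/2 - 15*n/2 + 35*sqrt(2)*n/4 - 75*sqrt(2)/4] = 3*n^2 + 7*n + 5*sqrt(2)*n - 15/2 + 35*sqrt(2)/4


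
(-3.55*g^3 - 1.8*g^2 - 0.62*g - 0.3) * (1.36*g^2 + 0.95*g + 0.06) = -4.828*g^5 - 5.8205*g^4 - 2.7662*g^3 - 1.105*g^2 - 0.3222*g - 0.018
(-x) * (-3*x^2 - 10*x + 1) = 3*x^3 + 10*x^2 - x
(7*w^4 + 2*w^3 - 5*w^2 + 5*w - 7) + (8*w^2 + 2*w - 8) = 7*w^4 + 2*w^3 + 3*w^2 + 7*w - 15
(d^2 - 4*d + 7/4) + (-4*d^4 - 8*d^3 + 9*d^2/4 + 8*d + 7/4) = -4*d^4 - 8*d^3 + 13*d^2/4 + 4*d + 7/2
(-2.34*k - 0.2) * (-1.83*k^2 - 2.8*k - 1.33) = 4.2822*k^3 + 6.918*k^2 + 3.6722*k + 0.266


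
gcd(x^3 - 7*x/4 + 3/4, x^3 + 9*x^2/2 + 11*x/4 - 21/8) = x^2 + x - 3/4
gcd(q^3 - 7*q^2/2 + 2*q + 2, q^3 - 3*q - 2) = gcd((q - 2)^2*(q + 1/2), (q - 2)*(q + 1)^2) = q - 2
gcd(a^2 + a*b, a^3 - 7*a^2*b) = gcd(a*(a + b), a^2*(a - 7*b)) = a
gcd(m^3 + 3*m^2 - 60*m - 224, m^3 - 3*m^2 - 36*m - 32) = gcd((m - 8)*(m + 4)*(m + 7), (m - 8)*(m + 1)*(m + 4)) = m^2 - 4*m - 32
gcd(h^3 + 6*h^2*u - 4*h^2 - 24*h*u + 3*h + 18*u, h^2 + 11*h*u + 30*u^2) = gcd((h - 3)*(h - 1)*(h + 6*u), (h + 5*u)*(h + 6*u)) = h + 6*u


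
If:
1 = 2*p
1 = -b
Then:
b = -1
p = 1/2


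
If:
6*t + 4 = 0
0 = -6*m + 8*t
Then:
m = -8/9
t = -2/3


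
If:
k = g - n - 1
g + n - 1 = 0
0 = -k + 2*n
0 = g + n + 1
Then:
No Solution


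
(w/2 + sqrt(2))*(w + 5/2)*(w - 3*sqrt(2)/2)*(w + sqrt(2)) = w^4/2 + 3*sqrt(2)*w^3/4 + 5*w^3/4 - 5*w^2/2 + 15*sqrt(2)*w^2/8 - 25*w/4 - 3*sqrt(2)*w - 15*sqrt(2)/2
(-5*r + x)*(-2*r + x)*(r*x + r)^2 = 10*r^4*x^2 + 20*r^4*x + 10*r^4 - 7*r^3*x^3 - 14*r^3*x^2 - 7*r^3*x + r^2*x^4 + 2*r^2*x^3 + r^2*x^2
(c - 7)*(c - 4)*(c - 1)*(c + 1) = c^4 - 11*c^3 + 27*c^2 + 11*c - 28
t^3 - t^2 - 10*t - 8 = (t - 4)*(t + 1)*(t + 2)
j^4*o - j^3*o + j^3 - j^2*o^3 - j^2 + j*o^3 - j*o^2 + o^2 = (j - 1)*(j - o)*(j + o)*(j*o + 1)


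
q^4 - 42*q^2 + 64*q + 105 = (q - 5)*(q - 3)*(q + 1)*(q + 7)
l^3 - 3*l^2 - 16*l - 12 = (l - 6)*(l + 1)*(l + 2)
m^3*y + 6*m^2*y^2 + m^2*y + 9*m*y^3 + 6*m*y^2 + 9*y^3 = (m + 3*y)^2*(m*y + y)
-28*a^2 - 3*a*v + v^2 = (-7*a + v)*(4*a + v)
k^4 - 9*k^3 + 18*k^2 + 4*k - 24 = (k - 6)*(k - 2)^2*(k + 1)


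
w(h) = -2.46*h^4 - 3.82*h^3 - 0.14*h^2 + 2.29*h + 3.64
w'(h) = -9.84*h^3 - 11.46*h^2 - 0.28*h + 2.29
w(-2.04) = -11.79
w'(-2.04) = 38.71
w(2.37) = -120.18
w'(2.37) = -193.73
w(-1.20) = 2.19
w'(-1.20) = 3.13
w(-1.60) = -0.86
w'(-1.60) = 13.71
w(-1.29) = 1.84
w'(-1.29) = 4.70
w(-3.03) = -105.67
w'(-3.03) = 171.66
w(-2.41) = -32.21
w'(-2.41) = 74.14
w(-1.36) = 1.46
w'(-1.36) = 6.23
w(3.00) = -293.15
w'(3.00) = -367.37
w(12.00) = -57600.56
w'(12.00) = -18654.83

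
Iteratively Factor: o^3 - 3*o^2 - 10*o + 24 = (o + 3)*(o^2 - 6*o + 8) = (o - 4)*(o + 3)*(o - 2)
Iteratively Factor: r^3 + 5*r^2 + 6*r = (r)*(r^2 + 5*r + 6) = r*(r + 2)*(r + 3)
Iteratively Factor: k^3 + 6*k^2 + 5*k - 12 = (k + 3)*(k^2 + 3*k - 4) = (k - 1)*(k + 3)*(k + 4)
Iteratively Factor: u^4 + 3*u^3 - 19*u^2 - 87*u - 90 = (u - 5)*(u^3 + 8*u^2 + 21*u + 18) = (u - 5)*(u + 3)*(u^2 + 5*u + 6) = (u - 5)*(u + 2)*(u + 3)*(u + 3)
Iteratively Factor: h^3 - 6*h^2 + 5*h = (h)*(h^2 - 6*h + 5) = h*(h - 5)*(h - 1)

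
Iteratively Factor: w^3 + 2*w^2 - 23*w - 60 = (w - 5)*(w^2 + 7*w + 12) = (w - 5)*(w + 4)*(w + 3)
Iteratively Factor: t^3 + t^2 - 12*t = (t - 3)*(t^2 + 4*t) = t*(t - 3)*(t + 4)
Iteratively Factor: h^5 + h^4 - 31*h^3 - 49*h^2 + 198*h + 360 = (h - 3)*(h^4 + 4*h^3 - 19*h^2 - 106*h - 120) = (h - 3)*(h + 2)*(h^3 + 2*h^2 - 23*h - 60) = (h - 3)*(h + 2)*(h + 4)*(h^2 - 2*h - 15) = (h - 3)*(h + 2)*(h + 3)*(h + 4)*(h - 5)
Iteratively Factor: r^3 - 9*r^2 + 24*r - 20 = (r - 2)*(r^2 - 7*r + 10) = (r - 2)^2*(r - 5)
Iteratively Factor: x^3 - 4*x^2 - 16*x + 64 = (x - 4)*(x^2 - 16) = (x - 4)^2*(x + 4)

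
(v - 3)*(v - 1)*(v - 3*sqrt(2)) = v^3 - 3*sqrt(2)*v^2 - 4*v^2 + 3*v + 12*sqrt(2)*v - 9*sqrt(2)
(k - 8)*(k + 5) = k^2 - 3*k - 40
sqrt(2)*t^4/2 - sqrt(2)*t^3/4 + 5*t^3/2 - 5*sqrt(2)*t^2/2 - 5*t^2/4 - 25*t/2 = t*(t - 5/2)*(t + 5*sqrt(2)/2)*(sqrt(2)*t/2 + sqrt(2))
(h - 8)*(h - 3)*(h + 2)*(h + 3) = h^4 - 6*h^3 - 25*h^2 + 54*h + 144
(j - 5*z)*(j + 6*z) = j^2 + j*z - 30*z^2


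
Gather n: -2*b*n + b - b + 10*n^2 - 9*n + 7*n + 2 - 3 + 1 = 10*n^2 + n*(-2*b - 2)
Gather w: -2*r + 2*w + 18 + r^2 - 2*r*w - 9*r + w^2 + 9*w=r^2 - 11*r + w^2 + w*(11 - 2*r) + 18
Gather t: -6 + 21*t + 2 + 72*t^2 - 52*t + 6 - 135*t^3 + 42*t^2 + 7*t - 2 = -135*t^3 + 114*t^2 - 24*t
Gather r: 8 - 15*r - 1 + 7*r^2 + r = 7*r^2 - 14*r + 7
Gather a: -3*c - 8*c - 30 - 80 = -11*c - 110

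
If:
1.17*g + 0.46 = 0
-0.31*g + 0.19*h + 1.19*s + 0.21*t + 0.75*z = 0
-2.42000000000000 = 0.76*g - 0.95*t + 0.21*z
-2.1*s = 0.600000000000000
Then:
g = -0.39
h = -4.19168975069252*z - 1.31987593815849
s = -0.29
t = 0.221052631578947*z + 2.23283850652272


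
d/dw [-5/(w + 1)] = 5/(w + 1)^2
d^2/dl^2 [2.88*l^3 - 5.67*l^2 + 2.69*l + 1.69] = 17.28*l - 11.34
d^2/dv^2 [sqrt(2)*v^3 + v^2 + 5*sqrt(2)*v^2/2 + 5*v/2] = 6*sqrt(2)*v + 2 + 5*sqrt(2)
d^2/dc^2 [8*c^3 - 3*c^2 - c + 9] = 48*c - 6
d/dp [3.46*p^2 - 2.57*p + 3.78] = 6.92*p - 2.57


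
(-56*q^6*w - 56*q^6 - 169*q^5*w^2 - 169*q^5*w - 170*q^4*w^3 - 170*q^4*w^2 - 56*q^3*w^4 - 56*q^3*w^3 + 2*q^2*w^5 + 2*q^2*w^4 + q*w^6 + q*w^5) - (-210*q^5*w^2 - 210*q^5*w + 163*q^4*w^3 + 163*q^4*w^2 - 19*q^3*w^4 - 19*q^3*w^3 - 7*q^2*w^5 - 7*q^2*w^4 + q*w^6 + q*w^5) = -56*q^6*w - 56*q^6 + 41*q^5*w^2 + 41*q^5*w - 333*q^4*w^3 - 333*q^4*w^2 - 37*q^3*w^4 - 37*q^3*w^3 + 9*q^2*w^5 + 9*q^2*w^4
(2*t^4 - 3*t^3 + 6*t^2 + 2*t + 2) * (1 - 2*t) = -4*t^5 + 8*t^4 - 15*t^3 + 2*t^2 - 2*t + 2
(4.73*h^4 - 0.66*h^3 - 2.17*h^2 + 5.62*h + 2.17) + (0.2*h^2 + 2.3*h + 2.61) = 4.73*h^4 - 0.66*h^3 - 1.97*h^2 + 7.92*h + 4.78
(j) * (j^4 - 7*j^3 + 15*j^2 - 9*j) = j^5 - 7*j^4 + 15*j^3 - 9*j^2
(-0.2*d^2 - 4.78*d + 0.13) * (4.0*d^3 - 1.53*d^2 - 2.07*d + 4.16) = -0.8*d^5 - 18.814*d^4 + 8.2474*d^3 + 8.8637*d^2 - 20.1539*d + 0.5408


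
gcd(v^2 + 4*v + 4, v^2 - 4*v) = 1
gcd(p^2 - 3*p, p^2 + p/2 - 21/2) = p - 3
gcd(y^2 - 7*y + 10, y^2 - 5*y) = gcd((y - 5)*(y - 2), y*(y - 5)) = y - 5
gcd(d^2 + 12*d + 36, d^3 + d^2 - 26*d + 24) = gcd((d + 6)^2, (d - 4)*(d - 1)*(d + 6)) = d + 6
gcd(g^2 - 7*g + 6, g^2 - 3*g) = 1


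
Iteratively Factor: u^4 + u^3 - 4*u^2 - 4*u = (u + 1)*(u^3 - 4*u) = (u - 2)*(u + 1)*(u^2 + 2*u) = (u - 2)*(u + 1)*(u + 2)*(u)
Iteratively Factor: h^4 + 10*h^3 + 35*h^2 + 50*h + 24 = (h + 3)*(h^3 + 7*h^2 + 14*h + 8) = (h + 3)*(h + 4)*(h^2 + 3*h + 2) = (h + 2)*(h + 3)*(h + 4)*(h + 1)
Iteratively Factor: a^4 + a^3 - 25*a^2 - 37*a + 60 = (a - 5)*(a^3 + 6*a^2 + 5*a - 12) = (a - 5)*(a + 3)*(a^2 + 3*a - 4) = (a - 5)*(a + 3)*(a + 4)*(a - 1)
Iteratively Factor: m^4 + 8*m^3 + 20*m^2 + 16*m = (m)*(m^3 + 8*m^2 + 20*m + 16) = m*(m + 2)*(m^2 + 6*m + 8) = m*(m + 2)^2*(m + 4)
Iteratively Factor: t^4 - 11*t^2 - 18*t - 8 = (t + 2)*(t^3 - 2*t^2 - 7*t - 4) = (t + 1)*(t + 2)*(t^2 - 3*t - 4) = (t + 1)^2*(t + 2)*(t - 4)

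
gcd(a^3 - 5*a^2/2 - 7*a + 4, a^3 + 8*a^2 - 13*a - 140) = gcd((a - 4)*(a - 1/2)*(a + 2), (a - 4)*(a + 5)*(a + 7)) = a - 4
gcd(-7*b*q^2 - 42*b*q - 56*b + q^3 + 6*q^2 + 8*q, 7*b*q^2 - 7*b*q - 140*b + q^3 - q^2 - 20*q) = q + 4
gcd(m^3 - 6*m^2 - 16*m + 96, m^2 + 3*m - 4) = m + 4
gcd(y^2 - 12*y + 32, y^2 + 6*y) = 1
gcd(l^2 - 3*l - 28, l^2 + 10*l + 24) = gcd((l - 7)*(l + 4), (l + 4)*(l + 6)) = l + 4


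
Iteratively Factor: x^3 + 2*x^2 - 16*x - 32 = (x - 4)*(x^2 + 6*x + 8) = (x - 4)*(x + 2)*(x + 4)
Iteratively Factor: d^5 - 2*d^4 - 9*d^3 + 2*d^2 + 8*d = (d + 2)*(d^4 - 4*d^3 - d^2 + 4*d) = (d - 4)*(d + 2)*(d^3 - d) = (d - 4)*(d - 1)*(d + 2)*(d^2 + d) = (d - 4)*(d - 1)*(d + 1)*(d + 2)*(d)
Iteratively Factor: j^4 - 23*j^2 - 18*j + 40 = (j + 2)*(j^3 - 2*j^2 - 19*j + 20) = (j - 5)*(j + 2)*(j^2 + 3*j - 4) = (j - 5)*(j - 1)*(j + 2)*(j + 4)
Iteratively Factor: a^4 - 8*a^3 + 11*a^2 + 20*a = (a + 1)*(a^3 - 9*a^2 + 20*a) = a*(a + 1)*(a^2 - 9*a + 20) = a*(a - 5)*(a + 1)*(a - 4)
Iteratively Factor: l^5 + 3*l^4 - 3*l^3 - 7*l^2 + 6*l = (l - 1)*(l^4 + 4*l^3 + l^2 - 6*l) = (l - 1)*(l + 3)*(l^3 + l^2 - 2*l) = (l - 1)*(l + 2)*(l + 3)*(l^2 - l) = l*(l - 1)*(l + 2)*(l + 3)*(l - 1)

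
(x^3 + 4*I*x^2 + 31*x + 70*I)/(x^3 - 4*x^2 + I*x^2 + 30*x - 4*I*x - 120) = (x^2 + 9*I*x - 14)/(x^2 + x*(-4 + 6*I) - 24*I)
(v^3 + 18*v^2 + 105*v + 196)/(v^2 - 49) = (v^2 + 11*v + 28)/(v - 7)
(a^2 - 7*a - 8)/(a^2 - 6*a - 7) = (a - 8)/(a - 7)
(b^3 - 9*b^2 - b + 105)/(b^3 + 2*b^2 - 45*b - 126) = (b - 5)/(b + 6)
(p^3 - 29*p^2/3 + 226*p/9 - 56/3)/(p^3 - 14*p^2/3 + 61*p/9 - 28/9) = (p - 6)/(p - 1)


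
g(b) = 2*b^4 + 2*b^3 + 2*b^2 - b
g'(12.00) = 14735.00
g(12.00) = 45204.00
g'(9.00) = 6353.00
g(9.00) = 14733.00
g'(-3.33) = -243.19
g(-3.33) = 197.58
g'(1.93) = 86.58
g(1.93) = 47.65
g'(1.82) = 74.38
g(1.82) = 38.81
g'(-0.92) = -5.83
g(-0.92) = 2.49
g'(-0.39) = -2.12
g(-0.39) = 0.62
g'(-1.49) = -20.10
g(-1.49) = 9.17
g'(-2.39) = -85.50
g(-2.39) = 51.77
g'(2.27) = 132.57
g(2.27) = 84.53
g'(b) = 8*b^3 + 6*b^2 + 4*b - 1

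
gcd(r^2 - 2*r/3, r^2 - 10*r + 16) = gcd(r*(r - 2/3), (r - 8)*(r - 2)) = 1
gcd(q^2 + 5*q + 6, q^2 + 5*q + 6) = q^2 + 5*q + 6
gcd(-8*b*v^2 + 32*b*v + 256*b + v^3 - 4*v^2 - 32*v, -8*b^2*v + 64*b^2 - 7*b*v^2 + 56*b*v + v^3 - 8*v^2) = -8*b*v + 64*b + v^2 - 8*v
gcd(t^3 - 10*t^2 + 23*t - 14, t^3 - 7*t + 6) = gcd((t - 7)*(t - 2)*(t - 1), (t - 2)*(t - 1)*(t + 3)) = t^2 - 3*t + 2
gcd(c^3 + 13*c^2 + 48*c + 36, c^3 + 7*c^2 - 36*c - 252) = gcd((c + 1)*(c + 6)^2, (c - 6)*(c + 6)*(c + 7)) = c + 6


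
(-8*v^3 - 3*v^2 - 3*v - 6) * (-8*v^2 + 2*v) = 64*v^5 + 8*v^4 + 18*v^3 + 42*v^2 - 12*v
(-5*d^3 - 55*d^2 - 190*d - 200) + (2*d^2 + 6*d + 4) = -5*d^3 - 53*d^2 - 184*d - 196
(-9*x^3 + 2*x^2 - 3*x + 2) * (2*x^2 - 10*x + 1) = -18*x^5 + 94*x^4 - 35*x^3 + 36*x^2 - 23*x + 2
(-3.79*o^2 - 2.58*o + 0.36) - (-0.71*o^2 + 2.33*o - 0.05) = -3.08*o^2 - 4.91*o + 0.41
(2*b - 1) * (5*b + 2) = 10*b^2 - b - 2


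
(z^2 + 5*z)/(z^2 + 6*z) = (z + 5)/(z + 6)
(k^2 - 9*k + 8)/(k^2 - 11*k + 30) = (k^2 - 9*k + 8)/(k^2 - 11*k + 30)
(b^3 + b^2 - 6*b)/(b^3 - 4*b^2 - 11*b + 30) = b/(b - 5)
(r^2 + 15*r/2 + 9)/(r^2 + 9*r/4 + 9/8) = 4*(r + 6)/(4*r + 3)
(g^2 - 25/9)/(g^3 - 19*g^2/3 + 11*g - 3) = (9*g^2 - 25)/(3*(3*g^3 - 19*g^2 + 33*g - 9))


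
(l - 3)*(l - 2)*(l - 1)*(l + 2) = l^4 - 4*l^3 - l^2 + 16*l - 12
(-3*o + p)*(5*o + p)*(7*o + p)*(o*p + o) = -105*o^4*p - 105*o^4 - o^3*p^2 - o^3*p + 9*o^2*p^3 + 9*o^2*p^2 + o*p^4 + o*p^3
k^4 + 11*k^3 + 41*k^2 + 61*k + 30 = (k + 1)*(k + 2)*(k + 3)*(k + 5)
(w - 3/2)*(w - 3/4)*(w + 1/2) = w^3 - 7*w^2/4 + 9/16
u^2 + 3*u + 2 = (u + 1)*(u + 2)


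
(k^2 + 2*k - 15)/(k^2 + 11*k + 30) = (k - 3)/(k + 6)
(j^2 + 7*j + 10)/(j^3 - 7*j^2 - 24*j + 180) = (j + 2)/(j^2 - 12*j + 36)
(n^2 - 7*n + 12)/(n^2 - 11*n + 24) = (n - 4)/(n - 8)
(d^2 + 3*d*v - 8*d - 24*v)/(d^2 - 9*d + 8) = (d + 3*v)/(d - 1)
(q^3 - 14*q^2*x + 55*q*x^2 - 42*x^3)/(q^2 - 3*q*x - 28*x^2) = (q^2 - 7*q*x + 6*x^2)/(q + 4*x)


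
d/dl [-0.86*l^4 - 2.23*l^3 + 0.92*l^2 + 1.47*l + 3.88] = -3.44*l^3 - 6.69*l^2 + 1.84*l + 1.47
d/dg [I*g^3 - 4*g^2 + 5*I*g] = 3*I*g^2 - 8*g + 5*I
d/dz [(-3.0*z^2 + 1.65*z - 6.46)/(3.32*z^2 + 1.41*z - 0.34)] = (-9.708*z^2 + 44.9344*z + 8.5476)/(11.0224*z^4 + 9.3624*z^3 - 0.2695*z^2 - 0.9588*z + 0.1156)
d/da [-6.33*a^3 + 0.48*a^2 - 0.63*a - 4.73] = -18.99*a^2 + 0.96*a - 0.63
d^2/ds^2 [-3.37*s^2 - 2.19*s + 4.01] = -6.74000000000000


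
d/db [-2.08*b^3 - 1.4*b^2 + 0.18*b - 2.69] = -6.24*b^2 - 2.8*b + 0.18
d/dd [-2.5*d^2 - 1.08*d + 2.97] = -5.0*d - 1.08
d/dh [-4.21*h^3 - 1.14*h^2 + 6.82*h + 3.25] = -12.63*h^2 - 2.28*h + 6.82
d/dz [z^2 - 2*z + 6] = 2*z - 2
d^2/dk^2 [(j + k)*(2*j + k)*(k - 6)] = 6*j + 6*k - 12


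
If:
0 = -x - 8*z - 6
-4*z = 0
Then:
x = -6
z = 0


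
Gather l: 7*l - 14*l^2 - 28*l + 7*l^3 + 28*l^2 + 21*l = 7*l^3 + 14*l^2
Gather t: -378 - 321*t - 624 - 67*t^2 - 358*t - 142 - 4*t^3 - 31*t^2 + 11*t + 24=-4*t^3 - 98*t^2 - 668*t - 1120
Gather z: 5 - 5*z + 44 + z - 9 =40 - 4*z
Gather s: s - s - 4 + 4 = 0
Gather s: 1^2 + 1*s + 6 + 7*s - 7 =8*s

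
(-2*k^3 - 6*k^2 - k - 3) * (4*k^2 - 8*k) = -8*k^5 - 8*k^4 + 44*k^3 - 4*k^2 + 24*k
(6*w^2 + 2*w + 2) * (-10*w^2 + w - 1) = -60*w^4 - 14*w^3 - 24*w^2 - 2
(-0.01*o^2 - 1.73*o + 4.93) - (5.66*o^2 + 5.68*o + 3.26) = -5.67*o^2 - 7.41*o + 1.67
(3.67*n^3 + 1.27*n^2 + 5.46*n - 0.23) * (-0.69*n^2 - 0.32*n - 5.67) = -2.5323*n^5 - 2.0507*n^4 - 24.9827*n^3 - 8.7894*n^2 - 30.8846*n + 1.3041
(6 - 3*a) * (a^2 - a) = -3*a^3 + 9*a^2 - 6*a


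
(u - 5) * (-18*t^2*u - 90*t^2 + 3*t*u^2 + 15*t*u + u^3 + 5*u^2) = -18*t^2*u^2 + 450*t^2 + 3*t*u^3 - 75*t*u + u^4 - 25*u^2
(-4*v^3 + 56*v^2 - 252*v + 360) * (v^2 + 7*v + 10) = -4*v^5 + 28*v^4 + 100*v^3 - 844*v^2 + 3600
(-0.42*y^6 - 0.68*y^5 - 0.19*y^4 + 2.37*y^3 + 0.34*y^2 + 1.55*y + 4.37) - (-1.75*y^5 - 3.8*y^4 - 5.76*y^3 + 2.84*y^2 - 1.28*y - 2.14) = -0.42*y^6 + 1.07*y^5 + 3.61*y^4 + 8.13*y^3 - 2.5*y^2 + 2.83*y + 6.51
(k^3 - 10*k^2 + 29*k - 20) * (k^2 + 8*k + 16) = k^5 - 2*k^4 - 35*k^3 + 52*k^2 + 304*k - 320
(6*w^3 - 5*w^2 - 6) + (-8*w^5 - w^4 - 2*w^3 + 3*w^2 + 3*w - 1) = -8*w^5 - w^4 + 4*w^3 - 2*w^2 + 3*w - 7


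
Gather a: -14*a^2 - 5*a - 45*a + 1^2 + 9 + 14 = -14*a^2 - 50*a + 24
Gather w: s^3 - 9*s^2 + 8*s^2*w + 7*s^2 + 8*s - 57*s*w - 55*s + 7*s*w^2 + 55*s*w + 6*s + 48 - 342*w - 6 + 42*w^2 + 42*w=s^3 - 2*s^2 - 41*s + w^2*(7*s + 42) + w*(8*s^2 - 2*s - 300) + 42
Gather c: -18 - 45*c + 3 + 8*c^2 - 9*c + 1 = 8*c^2 - 54*c - 14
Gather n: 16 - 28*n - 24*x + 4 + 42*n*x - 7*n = n*(42*x - 35) - 24*x + 20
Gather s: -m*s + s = s*(1 - m)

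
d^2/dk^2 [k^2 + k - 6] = 2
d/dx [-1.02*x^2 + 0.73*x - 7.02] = 0.73 - 2.04*x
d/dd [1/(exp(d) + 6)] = -exp(d)/(exp(d) + 6)^2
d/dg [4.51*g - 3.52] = 4.51000000000000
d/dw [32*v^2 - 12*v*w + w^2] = -12*v + 2*w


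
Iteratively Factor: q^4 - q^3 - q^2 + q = (q + 1)*(q^3 - 2*q^2 + q) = (q - 1)*(q + 1)*(q^2 - q) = q*(q - 1)*(q + 1)*(q - 1)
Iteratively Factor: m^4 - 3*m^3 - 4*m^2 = (m)*(m^3 - 3*m^2 - 4*m) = m^2*(m^2 - 3*m - 4) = m^2*(m + 1)*(m - 4)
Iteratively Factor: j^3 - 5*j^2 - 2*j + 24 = (j + 2)*(j^2 - 7*j + 12) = (j - 4)*(j + 2)*(j - 3)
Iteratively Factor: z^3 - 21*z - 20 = (z + 4)*(z^2 - 4*z - 5) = (z + 1)*(z + 4)*(z - 5)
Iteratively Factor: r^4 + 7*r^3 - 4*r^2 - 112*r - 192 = (r + 4)*(r^3 + 3*r^2 - 16*r - 48) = (r - 4)*(r + 4)*(r^2 + 7*r + 12) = (r - 4)*(r + 4)^2*(r + 3)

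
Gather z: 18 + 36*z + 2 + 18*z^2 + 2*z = 18*z^2 + 38*z + 20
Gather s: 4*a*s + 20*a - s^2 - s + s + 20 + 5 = 4*a*s + 20*a - s^2 + 25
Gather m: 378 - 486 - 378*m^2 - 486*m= -378*m^2 - 486*m - 108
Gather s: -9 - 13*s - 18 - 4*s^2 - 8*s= -4*s^2 - 21*s - 27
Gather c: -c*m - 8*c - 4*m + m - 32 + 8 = c*(-m - 8) - 3*m - 24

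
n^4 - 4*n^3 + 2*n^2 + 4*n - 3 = (n - 3)*(n - 1)^2*(n + 1)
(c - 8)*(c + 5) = c^2 - 3*c - 40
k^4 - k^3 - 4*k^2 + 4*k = k*(k - 2)*(k - 1)*(k + 2)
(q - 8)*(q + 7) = q^2 - q - 56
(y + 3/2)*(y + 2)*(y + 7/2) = y^3 + 7*y^2 + 61*y/4 + 21/2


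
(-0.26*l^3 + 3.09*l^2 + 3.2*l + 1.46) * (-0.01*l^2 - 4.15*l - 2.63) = 0.0026*l^5 + 1.0481*l^4 - 12.1717*l^3 - 21.4213*l^2 - 14.475*l - 3.8398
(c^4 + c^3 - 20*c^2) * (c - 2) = c^5 - c^4 - 22*c^3 + 40*c^2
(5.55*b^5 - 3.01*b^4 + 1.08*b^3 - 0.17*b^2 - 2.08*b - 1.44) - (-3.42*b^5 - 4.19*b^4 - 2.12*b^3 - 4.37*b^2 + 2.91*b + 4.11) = 8.97*b^5 + 1.18*b^4 + 3.2*b^3 + 4.2*b^2 - 4.99*b - 5.55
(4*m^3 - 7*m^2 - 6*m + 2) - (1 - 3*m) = 4*m^3 - 7*m^2 - 3*m + 1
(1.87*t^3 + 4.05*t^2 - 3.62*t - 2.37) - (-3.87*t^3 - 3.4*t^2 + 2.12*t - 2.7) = 5.74*t^3 + 7.45*t^2 - 5.74*t + 0.33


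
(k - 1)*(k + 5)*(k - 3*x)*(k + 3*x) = k^4 + 4*k^3 - 9*k^2*x^2 - 5*k^2 - 36*k*x^2 + 45*x^2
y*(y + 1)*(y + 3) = y^3 + 4*y^2 + 3*y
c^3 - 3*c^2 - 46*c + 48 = (c - 8)*(c - 1)*(c + 6)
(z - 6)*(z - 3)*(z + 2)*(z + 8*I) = z^4 - 7*z^3 + 8*I*z^3 - 56*I*z^2 + 36*z + 288*I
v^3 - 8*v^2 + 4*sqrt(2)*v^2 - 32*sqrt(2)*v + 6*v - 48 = (v - 8)*(v + sqrt(2))*(v + 3*sqrt(2))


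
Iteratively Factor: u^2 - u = (u - 1)*(u)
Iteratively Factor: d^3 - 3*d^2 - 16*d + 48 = (d - 3)*(d^2 - 16) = (d - 4)*(d - 3)*(d + 4)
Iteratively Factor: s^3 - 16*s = (s)*(s^2 - 16) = s*(s - 4)*(s + 4)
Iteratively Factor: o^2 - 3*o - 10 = (o - 5)*(o + 2)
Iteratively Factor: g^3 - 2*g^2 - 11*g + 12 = (g - 4)*(g^2 + 2*g - 3) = (g - 4)*(g + 3)*(g - 1)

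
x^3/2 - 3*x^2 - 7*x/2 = x*(x/2 + 1/2)*(x - 7)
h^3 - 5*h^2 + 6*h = h*(h - 3)*(h - 2)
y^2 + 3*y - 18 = (y - 3)*(y + 6)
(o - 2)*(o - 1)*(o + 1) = o^3 - 2*o^2 - o + 2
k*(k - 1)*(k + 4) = k^3 + 3*k^2 - 4*k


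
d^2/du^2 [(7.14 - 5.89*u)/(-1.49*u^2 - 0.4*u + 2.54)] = ((16.5652 - 52.6566*u)*(1.49*u^2 + 0.4*u - 2.54) + (2.98*u + 0.4)*(5.89*u - 7.14)*(5.96*u + 0.8))/(1.49*u^2 + 0.4*u - 2.54)^3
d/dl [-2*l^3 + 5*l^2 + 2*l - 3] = -6*l^2 + 10*l + 2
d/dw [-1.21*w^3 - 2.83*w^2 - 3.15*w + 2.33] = -3.63*w^2 - 5.66*w - 3.15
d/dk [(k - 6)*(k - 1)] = 2*k - 7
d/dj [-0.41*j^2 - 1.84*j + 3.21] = -0.82*j - 1.84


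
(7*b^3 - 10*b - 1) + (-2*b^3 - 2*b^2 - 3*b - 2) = 5*b^3 - 2*b^2 - 13*b - 3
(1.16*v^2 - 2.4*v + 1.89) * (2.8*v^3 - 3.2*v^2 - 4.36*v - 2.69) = 3.248*v^5 - 10.432*v^4 + 7.9144*v^3 + 1.2956*v^2 - 1.7844*v - 5.0841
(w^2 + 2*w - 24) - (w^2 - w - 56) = 3*w + 32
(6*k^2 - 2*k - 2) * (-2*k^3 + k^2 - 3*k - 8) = -12*k^5 + 10*k^4 - 16*k^3 - 44*k^2 + 22*k + 16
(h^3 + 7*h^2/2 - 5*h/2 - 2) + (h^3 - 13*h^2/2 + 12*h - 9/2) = 2*h^3 - 3*h^2 + 19*h/2 - 13/2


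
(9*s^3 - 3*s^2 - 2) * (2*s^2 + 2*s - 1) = 18*s^5 + 12*s^4 - 15*s^3 - s^2 - 4*s + 2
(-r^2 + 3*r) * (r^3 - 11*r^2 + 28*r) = -r^5 + 14*r^4 - 61*r^3 + 84*r^2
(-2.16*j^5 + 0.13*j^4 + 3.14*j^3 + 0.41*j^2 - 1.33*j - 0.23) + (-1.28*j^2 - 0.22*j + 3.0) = -2.16*j^5 + 0.13*j^4 + 3.14*j^3 - 0.87*j^2 - 1.55*j + 2.77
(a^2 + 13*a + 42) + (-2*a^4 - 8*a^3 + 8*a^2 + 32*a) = -2*a^4 - 8*a^3 + 9*a^2 + 45*a + 42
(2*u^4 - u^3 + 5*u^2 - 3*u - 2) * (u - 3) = 2*u^5 - 7*u^4 + 8*u^3 - 18*u^2 + 7*u + 6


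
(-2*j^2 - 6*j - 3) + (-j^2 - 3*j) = -3*j^2 - 9*j - 3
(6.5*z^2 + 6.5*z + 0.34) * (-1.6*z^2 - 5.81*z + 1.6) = -10.4*z^4 - 48.165*z^3 - 27.909*z^2 + 8.4246*z + 0.544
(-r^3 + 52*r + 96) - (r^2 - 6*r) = -r^3 - r^2 + 58*r + 96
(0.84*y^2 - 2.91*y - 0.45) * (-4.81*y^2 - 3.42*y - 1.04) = -4.0404*y^4 + 11.1243*y^3 + 11.2431*y^2 + 4.5654*y + 0.468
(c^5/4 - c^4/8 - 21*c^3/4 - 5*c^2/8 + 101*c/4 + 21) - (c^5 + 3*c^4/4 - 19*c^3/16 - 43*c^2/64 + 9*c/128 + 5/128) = -3*c^5/4 - 7*c^4/8 - 65*c^3/16 + 3*c^2/64 + 3223*c/128 + 2683/128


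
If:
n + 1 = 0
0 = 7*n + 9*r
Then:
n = -1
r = 7/9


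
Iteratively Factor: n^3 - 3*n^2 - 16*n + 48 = (n + 4)*(n^2 - 7*n + 12) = (n - 4)*(n + 4)*(n - 3)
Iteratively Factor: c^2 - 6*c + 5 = (c - 1)*(c - 5)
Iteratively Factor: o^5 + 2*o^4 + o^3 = (o)*(o^4 + 2*o^3 + o^2) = o^2*(o^3 + 2*o^2 + o) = o^2*(o + 1)*(o^2 + o) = o^2*(o + 1)^2*(o)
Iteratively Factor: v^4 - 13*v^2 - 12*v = (v + 1)*(v^3 - v^2 - 12*v) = v*(v + 1)*(v^2 - v - 12) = v*(v + 1)*(v + 3)*(v - 4)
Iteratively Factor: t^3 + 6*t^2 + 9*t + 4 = (t + 4)*(t^2 + 2*t + 1) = (t + 1)*(t + 4)*(t + 1)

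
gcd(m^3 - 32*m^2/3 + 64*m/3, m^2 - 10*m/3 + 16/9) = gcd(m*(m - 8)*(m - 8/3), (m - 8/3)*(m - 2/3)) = m - 8/3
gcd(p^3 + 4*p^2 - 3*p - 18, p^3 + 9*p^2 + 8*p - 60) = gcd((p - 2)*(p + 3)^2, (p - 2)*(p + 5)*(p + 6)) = p - 2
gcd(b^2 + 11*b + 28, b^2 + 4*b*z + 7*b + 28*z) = b + 7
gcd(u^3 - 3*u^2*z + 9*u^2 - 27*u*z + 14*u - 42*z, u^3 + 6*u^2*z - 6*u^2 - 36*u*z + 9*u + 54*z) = 1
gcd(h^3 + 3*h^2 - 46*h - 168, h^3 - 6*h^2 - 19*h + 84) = h^2 - 3*h - 28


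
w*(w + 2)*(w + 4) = w^3 + 6*w^2 + 8*w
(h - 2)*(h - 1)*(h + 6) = h^3 + 3*h^2 - 16*h + 12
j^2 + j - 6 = (j - 2)*(j + 3)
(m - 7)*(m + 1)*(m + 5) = m^3 - m^2 - 37*m - 35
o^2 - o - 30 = (o - 6)*(o + 5)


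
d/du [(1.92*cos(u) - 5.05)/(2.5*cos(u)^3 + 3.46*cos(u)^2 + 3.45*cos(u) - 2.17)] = (9.6*cos(u)^3 - 31.2318*cos(u)^2 - 34.946*cos(u) - 13.2561)*sin(u)/(6.25*cos(u)^6 + 17.3*cos(u)^5 + 29.2216*cos(u)^4 + 13.024*cos(u)^3 - 3.1139*cos(u)^2 - 14.973*cos(u) + 4.7089)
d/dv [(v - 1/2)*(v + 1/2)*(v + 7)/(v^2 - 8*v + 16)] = (4*v^3 - 48*v^2 - 223*v + 18)/(4*(v^3 - 12*v^2 + 48*v - 64))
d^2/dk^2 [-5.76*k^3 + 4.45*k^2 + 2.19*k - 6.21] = 8.9 - 34.56*k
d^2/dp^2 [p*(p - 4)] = 2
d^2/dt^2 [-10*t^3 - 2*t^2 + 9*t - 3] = -60*t - 4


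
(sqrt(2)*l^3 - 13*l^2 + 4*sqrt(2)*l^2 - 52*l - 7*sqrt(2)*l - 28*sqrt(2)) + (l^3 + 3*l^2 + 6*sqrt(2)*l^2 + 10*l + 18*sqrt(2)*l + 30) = l^3 + sqrt(2)*l^3 - 10*l^2 + 10*sqrt(2)*l^2 - 42*l + 11*sqrt(2)*l - 28*sqrt(2) + 30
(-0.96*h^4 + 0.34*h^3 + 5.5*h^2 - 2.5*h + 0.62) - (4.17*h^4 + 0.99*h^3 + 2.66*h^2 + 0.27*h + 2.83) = -5.13*h^4 - 0.65*h^3 + 2.84*h^2 - 2.77*h - 2.21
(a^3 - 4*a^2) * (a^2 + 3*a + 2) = a^5 - a^4 - 10*a^3 - 8*a^2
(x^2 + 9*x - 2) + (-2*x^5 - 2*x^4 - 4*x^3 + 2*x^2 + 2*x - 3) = -2*x^5 - 2*x^4 - 4*x^3 + 3*x^2 + 11*x - 5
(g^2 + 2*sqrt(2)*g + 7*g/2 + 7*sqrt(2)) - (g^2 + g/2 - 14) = 2*sqrt(2)*g + 3*g + 7*sqrt(2) + 14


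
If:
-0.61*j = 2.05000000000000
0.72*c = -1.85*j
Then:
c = 8.64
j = -3.36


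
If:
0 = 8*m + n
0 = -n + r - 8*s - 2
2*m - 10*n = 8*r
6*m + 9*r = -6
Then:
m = -8/131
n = 64/131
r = -82/131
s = -51/131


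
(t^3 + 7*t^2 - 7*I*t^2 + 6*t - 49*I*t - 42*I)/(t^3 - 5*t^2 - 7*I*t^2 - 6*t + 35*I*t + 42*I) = (t + 6)/(t - 6)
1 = 1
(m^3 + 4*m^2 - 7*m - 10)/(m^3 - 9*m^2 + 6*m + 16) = (m + 5)/(m - 8)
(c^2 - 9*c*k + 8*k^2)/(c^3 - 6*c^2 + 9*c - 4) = (c^2 - 9*c*k + 8*k^2)/(c^3 - 6*c^2 + 9*c - 4)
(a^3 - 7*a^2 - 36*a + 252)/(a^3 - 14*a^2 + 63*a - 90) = (a^2 - a - 42)/(a^2 - 8*a + 15)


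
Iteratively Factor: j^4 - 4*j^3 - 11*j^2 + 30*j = (j + 3)*(j^3 - 7*j^2 + 10*j) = (j - 2)*(j + 3)*(j^2 - 5*j) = (j - 5)*(j - 2)*(j + 3)*(j)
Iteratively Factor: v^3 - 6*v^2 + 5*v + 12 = (v - 3)*(v^2 - 3*v - 4) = (v - 3)*(v + 1)*(v - 4)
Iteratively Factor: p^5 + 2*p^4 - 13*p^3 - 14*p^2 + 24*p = (p - 1)*(p^4 + 3*p^3 - 10*p^2 - 24*p) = (p - 1)*(p + 4)*(p^3 - p^2 - 6*p) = (p - 1)*(p + 2)*(p + 4)*(p^2 - 3*p) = (p - 3)*(p - 1)*(p + 2)*(p + 4)*(p)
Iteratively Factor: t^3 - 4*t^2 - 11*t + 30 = (t + 3)*(t^2 - 7*t + 10) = (t - 2)*(t + 3)*(t - 5)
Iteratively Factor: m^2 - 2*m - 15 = (m + 3)*(m - 5)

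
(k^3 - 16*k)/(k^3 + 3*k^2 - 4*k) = (k - 4)/(k - 1)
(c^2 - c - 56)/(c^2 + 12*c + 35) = (c - 8)/(c + 5)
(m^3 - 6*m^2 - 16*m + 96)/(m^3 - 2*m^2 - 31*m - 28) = (m^2 - 10*m + 24)/(m^2 - 6*m - 7)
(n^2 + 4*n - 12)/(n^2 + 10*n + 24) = (n - 2)/(n + 4)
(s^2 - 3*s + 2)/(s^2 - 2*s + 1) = (s - 2)/(s - 1)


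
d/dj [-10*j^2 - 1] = -20*j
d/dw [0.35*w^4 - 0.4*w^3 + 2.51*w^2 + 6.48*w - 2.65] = 1.4*w^3 - 1.2*w^2 + 5.02*w + 6.48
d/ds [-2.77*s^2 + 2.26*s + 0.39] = 2.26 - 5.54*s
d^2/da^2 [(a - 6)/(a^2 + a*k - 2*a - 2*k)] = 2*((a - 6)*(2*a + k - 2)^2 + (-3*a - k + 8)*(a^2 + a*k - 2*a - 2*k))/(a^2 + a*k - 2*a - 2*k)^3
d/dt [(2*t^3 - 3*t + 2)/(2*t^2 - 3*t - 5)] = (4*t^4 - 12*t^3 - 24*t^2 - 8*t + 21)/(4*t^4 - 12*t^3 - 11*t^2 + 30*t + 25)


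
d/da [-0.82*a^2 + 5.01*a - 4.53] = 5.01 - 1.64*a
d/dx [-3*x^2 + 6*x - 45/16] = 6 - 6*x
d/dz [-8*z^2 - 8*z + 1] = -16*z - 8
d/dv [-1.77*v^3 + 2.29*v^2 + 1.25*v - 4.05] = -5.31*v^2 + 4.58*v + 1.25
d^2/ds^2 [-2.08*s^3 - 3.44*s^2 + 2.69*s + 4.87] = -12.48*s - 6.88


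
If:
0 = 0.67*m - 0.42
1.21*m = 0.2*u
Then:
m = 0.63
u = 3.79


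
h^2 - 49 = (h - 7)*(h + 7)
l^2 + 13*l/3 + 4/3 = (l + 1/3)*(l + 4)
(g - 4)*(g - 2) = g^2 - 6*g + 8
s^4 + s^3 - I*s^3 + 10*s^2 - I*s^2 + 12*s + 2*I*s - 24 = (s - 1)*(s + 2)*(s - 4*I)*(s + 3*I)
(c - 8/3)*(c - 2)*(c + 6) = c^3 + 4*c^2/3 - 68*c/3 + 32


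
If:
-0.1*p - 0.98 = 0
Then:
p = -9.80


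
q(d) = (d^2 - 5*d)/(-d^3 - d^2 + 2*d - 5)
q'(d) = (2*d - 5)/(-d^3 - d^2 + 2*d - 5) + (d^2 - 5*d)*(3*d^2 + 2*d - 2)/(-d^3 - d^2 + 2*d - 5)^2 = (d*(d - 5)*(3*d^2 + 2*d - 2) + (5 - 2*d)*(d^3 + d^2 - 2*d + 5))/(d^3 + d^2 - 2*d + 5)^2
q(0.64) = 0.64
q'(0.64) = 0.77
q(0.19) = 0.20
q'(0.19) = 1.05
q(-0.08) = -0.08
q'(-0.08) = 0.97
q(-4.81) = 0.64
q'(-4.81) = 0.31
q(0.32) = 0.33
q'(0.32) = 1.05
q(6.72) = -0.03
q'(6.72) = -0.01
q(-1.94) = -2.52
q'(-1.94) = 4.21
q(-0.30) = -0.28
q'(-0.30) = 0.87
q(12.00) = -0.05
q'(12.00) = 0.00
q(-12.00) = 0.13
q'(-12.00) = 0.02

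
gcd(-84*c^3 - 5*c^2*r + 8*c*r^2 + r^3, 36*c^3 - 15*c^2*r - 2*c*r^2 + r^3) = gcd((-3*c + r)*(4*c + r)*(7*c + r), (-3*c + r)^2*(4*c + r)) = -12*c^2 + c*r + r^2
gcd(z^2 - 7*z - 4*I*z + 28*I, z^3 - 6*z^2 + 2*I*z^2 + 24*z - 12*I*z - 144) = z - 4*I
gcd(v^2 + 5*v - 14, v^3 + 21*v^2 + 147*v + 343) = v + 7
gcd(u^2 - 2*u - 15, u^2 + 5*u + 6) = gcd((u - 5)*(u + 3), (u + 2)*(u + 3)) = u + 3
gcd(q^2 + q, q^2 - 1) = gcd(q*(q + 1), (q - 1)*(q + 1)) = q + 1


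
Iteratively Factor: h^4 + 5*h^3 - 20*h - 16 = (h - 2)*(h^3 + 7*h^2 + 14*h + 8) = (h - 2)*(h + 2)*(h^2 + 5*h + 4) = (h - 2)*(h + 2)*(h + 4)*(h + 1)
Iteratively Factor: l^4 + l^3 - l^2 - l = (l)*(l^3 + l^2 - l - 1) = l*(l + 1)*(l^2 - 1) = l*(l - 1)*(l + 1)*(l + 1)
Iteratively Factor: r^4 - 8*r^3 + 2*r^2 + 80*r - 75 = (r - 5)*(r^3 - 3*r^2 - 13*r + 15) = (r - 5)^2*(r^2 + 2*r - 3) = (r - 5)^2*(r + 3)*(r - 1)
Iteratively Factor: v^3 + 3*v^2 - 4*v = (v)*(v^2 + 3*v - 4) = v*(v - 1)*(v + 4)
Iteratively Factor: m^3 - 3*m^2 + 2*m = (m - 1)*(m^2 - 2*m) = m*(m - 1)*(m - 2)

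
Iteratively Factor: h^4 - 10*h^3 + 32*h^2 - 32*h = (h - 4)*(h^3 - 6*h^2 + 8*h) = (h - 4)^2*(h^2 - 2*h) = h*(h - 4)^2*(h - 2)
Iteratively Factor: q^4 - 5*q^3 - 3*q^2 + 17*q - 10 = (q - 5)*(q^3 - 3*q + 2) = (q - 5)*(q - 1)*(q^2 + q - 2) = (q - 5)*(q - 1)*(q + 2)*(q - 1)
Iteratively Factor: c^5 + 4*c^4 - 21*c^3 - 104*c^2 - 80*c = (c + 4)*(c^4 - 21*c^2 - 20*c) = (c + 4)^2*(c^3 - 4*c^2 - 5*c) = c*(c + 4)^2*(c^2 - 4*c - 5) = c*(c + 1)*(c + 4)^2*(c - 5)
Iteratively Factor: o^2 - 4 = (o + 2)*(o - 2)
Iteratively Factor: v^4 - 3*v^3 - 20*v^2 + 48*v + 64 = (v - 4)*(v^3 + v^2 - 16*v - 16) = (v - 4)*(v + 1)*(v^2 - 16) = (v - 4)*(v + 1)*(v + 4)*(v - 4)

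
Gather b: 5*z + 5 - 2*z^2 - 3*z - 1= -2*z^2 + 2*z + 4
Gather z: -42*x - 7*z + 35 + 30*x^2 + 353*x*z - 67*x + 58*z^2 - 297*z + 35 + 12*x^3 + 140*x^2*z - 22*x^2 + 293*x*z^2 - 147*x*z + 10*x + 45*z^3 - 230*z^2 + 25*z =12*x^3 + 8*x^2 - 99*x + 45*z^3 + z^2*(293*x - 172) + z*(140*x^2 + 206*x - 279) + 70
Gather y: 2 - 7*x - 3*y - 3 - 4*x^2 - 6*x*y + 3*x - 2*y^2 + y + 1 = -4*x^2 - 4*x - 2*y^2 + y*(-6*x - 2)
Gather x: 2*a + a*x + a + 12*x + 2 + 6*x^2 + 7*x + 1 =3*a + 6*x^2 + x*(a + 19) + 3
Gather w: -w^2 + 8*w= -w^2 + 8*w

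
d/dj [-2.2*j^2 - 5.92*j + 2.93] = -4.4*j - 5.92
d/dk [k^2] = 2*k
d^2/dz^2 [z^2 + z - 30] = 2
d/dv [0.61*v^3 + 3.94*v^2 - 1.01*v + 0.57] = 1.83*v^2 + 7.88*v - 1.01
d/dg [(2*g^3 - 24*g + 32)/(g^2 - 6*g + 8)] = 2*g*(g - 8)/(g^2 - 8*g + 16)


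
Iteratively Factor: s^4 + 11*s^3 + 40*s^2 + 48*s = (s + 4)*(s^3 + 7*s^2 + 12*s) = (s + 4)^2*(s^2 + 3*s) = (s + 3)*(s + 4)^2*(s)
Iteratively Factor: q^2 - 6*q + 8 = (q - 2)*(q - 4)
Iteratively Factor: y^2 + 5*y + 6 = (y + 2)*(y + 3)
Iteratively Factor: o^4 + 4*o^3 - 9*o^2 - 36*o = (o - 3)*(o^3 + 7*o^2 + 12*o) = (o - 3)*(o + 3)*(o^2 + 4*o) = o*(o - 3)*(o + 3)*(o + 4)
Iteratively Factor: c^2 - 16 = (c - 4)*(c + 4)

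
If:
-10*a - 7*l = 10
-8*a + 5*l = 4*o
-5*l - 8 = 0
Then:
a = 3/25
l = -8/5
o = -56/25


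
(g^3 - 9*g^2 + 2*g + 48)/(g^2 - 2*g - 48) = (g^2 - g - 6)/(g + 6)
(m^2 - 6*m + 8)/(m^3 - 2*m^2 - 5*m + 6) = (m^2 - 6*m + 8)/(m^3 - 2*m^2 - 5*m + 6)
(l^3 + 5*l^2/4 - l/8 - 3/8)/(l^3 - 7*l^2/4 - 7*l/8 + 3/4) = (l + 1)/(l - 2)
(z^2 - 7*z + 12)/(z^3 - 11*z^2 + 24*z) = (z - 4)/(z*(z - 8))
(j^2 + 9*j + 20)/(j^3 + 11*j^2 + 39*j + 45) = (j + 4)/(j^2 + 6*j + 9)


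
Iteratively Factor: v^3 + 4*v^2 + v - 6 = (v + 2)*(v^2 + 2*v - 3) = (v + 2)*(v + 3)*(v - 1)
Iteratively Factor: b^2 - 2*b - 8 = (b - 4)*(b + 2)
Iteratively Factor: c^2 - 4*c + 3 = (c - 3)*(c - 1)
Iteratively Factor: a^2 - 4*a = (a)*(a - 4)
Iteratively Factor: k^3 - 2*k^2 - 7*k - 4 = (k - 4)*(k^2 + 2*k + 1) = (k - 4)*(k + 1)*(k + 1)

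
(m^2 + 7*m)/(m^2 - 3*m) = (m + 7)/(m - 3)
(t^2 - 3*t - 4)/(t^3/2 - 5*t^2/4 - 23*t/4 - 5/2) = 4*(-t^2 + 3*t + 4)/(-2*t^3 + 5*t^2 + 23*t + 10)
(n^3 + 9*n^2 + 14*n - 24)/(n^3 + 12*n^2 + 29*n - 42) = (n + 4)/(n + 7)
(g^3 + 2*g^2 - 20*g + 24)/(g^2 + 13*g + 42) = (g^2 - 4*g + 4)/(g + 7)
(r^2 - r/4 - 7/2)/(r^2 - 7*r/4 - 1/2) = (4*r + 7)/(4*r + 1)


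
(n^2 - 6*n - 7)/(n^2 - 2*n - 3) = (n - 7)/(n - 3)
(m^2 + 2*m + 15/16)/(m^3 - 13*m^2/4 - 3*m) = (m + 5/4)/(m*(m - 4))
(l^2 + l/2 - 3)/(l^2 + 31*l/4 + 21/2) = 2*(2*l^2 + l - 6)/(4*l^2 + 31*l + 42)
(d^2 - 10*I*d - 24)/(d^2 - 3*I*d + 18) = (d - 4*I)/(d + 3*I)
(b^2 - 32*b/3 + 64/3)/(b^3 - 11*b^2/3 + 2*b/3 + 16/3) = (b - 8)/(b^2 - b - 2)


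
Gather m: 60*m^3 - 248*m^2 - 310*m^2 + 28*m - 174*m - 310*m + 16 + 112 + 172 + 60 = 60*m^3 - 558*m^2 - 456*m + 360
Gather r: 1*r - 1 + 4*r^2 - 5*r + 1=4*r^2 - 4*r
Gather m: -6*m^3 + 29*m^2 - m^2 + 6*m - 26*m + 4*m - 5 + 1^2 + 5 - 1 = -6*m^3 + 28*m^2 - 16*m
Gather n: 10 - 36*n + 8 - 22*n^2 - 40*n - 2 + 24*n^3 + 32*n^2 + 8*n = 24*n^3 + 10*n^2 - 68*n + 16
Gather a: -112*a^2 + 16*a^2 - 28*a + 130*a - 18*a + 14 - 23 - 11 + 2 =-96*a^2 + 84*a - 18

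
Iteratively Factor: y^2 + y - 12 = (y + 4)*(y - 3)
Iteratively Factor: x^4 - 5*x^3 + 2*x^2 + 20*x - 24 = (x - 2)*(x^3 - 3*x^2 - 4*x + 12) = (x - 2)*(x + 2)*(x^2 - 5*x + 6) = (x - 2)^2*(x + 2)*(x - 3)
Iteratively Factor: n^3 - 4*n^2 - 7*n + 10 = (n + 2)*(n^2 - 6*n + 5) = (n - 1)*(n + 2)*(n - 5)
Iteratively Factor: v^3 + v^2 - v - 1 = (v + 1)*(v^2 - 1) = (v - 1)*(v + 1)*(v + 1)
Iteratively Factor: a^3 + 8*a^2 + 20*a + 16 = (a + 4)*(a^2 + 4*a + 4) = (a + 2)*(a + 4)*(a + 2)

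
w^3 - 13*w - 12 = (w - 4)*(w + 1)*(w + 3)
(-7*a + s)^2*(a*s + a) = 49*a^3*s + 49*a^3 - 14*a^2*s^2 - 14*a^2*s + a*s^3 + a*s^2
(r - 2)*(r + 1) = r^2 - r - 2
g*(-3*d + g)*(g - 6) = -3*d*g^2 + 18*d*g + g^3 - 6*g^2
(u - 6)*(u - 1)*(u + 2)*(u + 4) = u^4 - u^3 - 28*u^2 - 20*u + 48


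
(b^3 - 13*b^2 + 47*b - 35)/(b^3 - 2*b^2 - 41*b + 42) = (b - 5)/(b + 6)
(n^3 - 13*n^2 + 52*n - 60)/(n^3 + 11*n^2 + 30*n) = (n^3 - 13*n^2 + 52*n - 60)/(n*(n^2 + 11*n + 30))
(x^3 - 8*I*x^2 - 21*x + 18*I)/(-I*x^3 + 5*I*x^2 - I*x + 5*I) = (I*x^3 + 8*x^2 - 21*I*x - 18)/(x^3 - 5*x^2 + x - 5)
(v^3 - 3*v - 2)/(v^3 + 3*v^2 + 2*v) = (v^2 - v - 2)/(v*(v + 2))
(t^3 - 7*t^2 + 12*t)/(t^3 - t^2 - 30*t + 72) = t/(t + 6)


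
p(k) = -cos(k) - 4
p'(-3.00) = -0.14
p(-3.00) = -3.01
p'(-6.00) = 0.28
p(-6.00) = -4.96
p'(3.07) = 0.07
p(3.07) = -3.00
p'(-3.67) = 0.50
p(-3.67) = -3.14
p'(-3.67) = 0.50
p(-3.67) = -3.14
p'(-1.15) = -0.91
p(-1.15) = -4.41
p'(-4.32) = 0.92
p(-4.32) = -3.62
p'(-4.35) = 0.94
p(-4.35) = -3.65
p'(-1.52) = -1.00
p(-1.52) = -4.05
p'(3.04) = 0.10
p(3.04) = -3.01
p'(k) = sin(k)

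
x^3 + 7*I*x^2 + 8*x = x*(x - I)*(x + 8*I)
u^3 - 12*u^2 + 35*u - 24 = (u - 8)*(u - 3)*(u - 1)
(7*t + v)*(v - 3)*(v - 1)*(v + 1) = 7*t*v^3 - 21*t*v^2 - 7*t*v + 21*t + v^4 - 3*v^3 - v^2 + 3*v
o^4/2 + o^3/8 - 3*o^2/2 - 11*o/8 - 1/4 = (o/2 + 1/2)*(o - 2)*(o + 1/4)*(o + 1)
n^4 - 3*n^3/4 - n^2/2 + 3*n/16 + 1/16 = (n - 1)*(n - 1/2)*(n + 1/4)*(n + 1/2)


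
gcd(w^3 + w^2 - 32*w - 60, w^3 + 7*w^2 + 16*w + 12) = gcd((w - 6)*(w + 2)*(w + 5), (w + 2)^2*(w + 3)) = w + 2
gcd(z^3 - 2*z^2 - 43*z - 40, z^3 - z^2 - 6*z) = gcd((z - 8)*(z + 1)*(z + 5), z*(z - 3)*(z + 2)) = 1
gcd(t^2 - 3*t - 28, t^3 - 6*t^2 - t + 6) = 1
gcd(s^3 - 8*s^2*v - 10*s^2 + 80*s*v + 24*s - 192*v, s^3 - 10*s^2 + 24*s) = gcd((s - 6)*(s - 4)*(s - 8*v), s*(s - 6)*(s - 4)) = s^2 - 10*s + 24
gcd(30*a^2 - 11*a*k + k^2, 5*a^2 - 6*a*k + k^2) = 5*a - k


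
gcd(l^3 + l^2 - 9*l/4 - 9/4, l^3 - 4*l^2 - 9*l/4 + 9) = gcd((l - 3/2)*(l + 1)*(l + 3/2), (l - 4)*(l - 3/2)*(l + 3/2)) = l^2 - 9/4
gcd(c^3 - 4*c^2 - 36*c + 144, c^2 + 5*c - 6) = c + 6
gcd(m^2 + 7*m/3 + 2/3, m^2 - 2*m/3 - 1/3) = m + 1/3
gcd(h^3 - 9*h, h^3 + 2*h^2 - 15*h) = h^2 - 3*h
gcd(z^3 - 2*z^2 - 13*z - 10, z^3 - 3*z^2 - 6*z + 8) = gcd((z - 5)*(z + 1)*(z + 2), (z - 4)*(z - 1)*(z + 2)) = z + 2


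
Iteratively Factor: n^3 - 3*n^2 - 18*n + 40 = (n + 4)*(n^2 - 7*n + 10) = (n - 2)*(n + 4)*(n - 5)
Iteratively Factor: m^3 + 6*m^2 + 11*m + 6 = (m + 2)*(m^2 + 4*m + 3) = (m + 1)*(m + 2)*(m + 3)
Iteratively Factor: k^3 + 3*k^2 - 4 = (k - 1)*(k^2 + 4*k + 4) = (k - 1)*(k + 2)*(k + 2)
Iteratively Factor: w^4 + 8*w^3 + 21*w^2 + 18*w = (w)*(w^3 + 8*w^2 + 21*w + 18) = w*(w + 2)*(w^2 + 6*w + 9) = w*(w + 2)*(w + 3)*(w + 3)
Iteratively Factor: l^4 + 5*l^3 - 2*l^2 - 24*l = (l + 4)*(l^3 + l^2 - 6*l) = (l + 3)*(l + 4)*(l^2 - 2*l) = (l - 2)*(l + 3)*(l + 4)*(l)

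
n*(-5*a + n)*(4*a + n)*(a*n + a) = -20*a^3*n^2 - 20*a^3*n - a^2*n^3 - a^2*n^2 + a*n^4 + a*n^3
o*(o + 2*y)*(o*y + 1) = o^3*y + 2*o^2*y^2 + o^2 + 2*o*y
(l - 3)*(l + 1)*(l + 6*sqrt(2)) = l^3 - 2*l^2 + 6*sqrt(2)*l^2 - 12*sqrt(2)*l - 3*l - 18*sqrt(2)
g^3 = g^3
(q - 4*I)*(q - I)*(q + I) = q^3 - 4*I*q^2 + q - 4*I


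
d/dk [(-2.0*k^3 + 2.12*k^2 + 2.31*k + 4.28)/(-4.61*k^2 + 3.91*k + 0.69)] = (9.22*k^4 - 15.64*k^3 + 14.7983*k^2 + 42.3872*k - 15.1409)/(21.2521*k^4 - 36.0502*k^3 + 8.9263*k^2 + 5.3958*k + 0.4761)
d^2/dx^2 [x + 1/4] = 0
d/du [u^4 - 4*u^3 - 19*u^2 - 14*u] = 4*u^3 - 12*u^2 - 38*u - 14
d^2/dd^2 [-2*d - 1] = 0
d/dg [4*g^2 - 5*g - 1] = 8*g - 5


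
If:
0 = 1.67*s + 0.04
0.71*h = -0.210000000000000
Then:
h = -0.30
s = -0.02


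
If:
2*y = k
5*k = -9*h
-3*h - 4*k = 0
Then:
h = 0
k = 0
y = 0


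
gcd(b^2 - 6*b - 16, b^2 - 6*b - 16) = b^2 - 6*b - 16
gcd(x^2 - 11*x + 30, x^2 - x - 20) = x - 5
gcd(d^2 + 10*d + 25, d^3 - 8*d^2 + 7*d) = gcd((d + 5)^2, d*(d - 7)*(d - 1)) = 1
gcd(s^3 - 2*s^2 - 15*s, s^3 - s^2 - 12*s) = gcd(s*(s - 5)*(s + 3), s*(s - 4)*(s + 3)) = s^2 + 3*s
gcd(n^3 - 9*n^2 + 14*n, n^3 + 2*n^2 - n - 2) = 1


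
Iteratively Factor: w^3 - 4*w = (w + 2)*(w^2 - 2*w) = w*(w + 2)*(w - 2)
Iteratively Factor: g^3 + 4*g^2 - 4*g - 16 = (g - 2)*(g^2 + 6*g + 8) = (g - 2)*(g + 4)*(g + 2)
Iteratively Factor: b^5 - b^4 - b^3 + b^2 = (b - 1)*(b^4 - b^2) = b*(b - 1)*(b^3 - b) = b^2*(b - 1)*(b^2 - 1) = b^2*(b - 1)^2*(b + 1)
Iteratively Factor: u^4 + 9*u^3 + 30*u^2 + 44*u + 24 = (u + 3)*(u^3 + 6*u^2 + 12*u + 8) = (u + 2)*(u + 3)*(u^2 + 4*u + 4) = (u + 2)^2*(u + 3)*(u + 2)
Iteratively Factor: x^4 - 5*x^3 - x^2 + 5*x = (x - 1)*(x^3 - 4*x^2 - 5*x) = x*(x - 1)*(x^2 - 4*x - 5) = x*(x - 5)*(x - 1)*(x + 1)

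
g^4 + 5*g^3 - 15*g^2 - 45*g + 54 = (g - 3)*(g - 1)*(g + 3)*(g + 6)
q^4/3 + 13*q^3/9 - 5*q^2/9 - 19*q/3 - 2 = (q/3 + 1)*(q - 2)*(q + 1/3)*(q + 3)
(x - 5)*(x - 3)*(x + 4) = x^3 - 4*x^2 - 17*x + 60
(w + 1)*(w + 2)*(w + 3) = w^3 + 6*w^2 + 11*w + 6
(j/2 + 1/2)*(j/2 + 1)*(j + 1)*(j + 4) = j^4/4 + 2*j^3 + 21*j^2/4 + 11*j/2 + 2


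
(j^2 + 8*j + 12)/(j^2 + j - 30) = (j + 2)/(j - 5)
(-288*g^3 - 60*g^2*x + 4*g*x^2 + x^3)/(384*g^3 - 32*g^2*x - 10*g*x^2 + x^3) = (6*g + x)/(-8*g + x)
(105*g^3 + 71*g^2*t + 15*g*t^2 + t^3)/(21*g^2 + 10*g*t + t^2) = 5*g + t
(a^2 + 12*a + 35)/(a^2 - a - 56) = (a + 5)/(a - 8)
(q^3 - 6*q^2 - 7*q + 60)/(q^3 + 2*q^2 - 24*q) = (q^2 - 2*q - 15)/(q*(q + 6))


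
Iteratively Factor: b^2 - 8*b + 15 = (b - 5)*(b - 3)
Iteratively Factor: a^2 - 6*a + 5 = (a - 1)*(a - 5)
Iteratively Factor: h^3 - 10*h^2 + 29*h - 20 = (h - 1)*(h^2 - 9*h + 20) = (h - 4)*(h - 1)*(h - 5)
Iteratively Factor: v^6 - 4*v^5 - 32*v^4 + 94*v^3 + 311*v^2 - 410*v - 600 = (v + 1)*(v^5 - 5*v^4 - 27*v^3 + 121*v^2 + 190*v - 600) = (v - 5)*(v + 1)*(v^4 - 27*v^2 - 14*v + 120) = (v - 5)*(v + 1)*(v + 4)*(v^3 - 4*v^2 - 11*v + 30) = (v - 5)*(v + 1)*(v + 3)*(v + 4)*(v^2 - 7*v + 10) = (v - 5)^2*(v + 1)*(v + 3)*(v + 4)*(v - 2)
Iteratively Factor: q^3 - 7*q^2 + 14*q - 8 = (q - 2)*(q^2 - 5*q + 4) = (q - 2)*(q - 1)*(q - 4)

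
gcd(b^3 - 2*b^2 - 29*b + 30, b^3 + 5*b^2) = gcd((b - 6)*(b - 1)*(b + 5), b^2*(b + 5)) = b + 5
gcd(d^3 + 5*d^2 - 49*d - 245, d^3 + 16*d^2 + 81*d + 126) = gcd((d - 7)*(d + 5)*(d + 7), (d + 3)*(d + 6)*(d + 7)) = d + 7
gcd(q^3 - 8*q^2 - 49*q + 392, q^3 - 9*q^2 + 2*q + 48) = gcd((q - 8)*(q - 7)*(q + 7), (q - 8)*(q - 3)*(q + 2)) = q - 8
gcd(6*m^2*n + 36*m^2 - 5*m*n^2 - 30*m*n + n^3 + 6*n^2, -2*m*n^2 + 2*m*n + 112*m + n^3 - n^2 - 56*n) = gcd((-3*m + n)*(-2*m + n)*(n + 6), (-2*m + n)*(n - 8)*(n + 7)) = 2*m - n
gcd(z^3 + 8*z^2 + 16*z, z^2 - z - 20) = z + 4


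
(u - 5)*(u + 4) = u^2 - u - 20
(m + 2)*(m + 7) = m^2 + 9*m + 14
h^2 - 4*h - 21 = (h - 7)*(h + 3)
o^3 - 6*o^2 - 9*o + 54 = (o - 6)*(o - 3)*(o + 3)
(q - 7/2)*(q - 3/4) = q^2 - 17*q/4 + 21/8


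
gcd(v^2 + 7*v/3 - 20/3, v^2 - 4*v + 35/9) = v - 5/3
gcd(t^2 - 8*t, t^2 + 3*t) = t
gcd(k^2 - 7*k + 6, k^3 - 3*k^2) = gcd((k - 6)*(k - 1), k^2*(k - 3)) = 1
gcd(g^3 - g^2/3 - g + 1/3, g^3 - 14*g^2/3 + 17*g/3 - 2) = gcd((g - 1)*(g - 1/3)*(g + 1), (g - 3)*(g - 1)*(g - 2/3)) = g - 1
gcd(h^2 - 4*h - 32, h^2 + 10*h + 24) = h + 4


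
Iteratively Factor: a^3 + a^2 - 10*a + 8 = (a - 2)*(a^2 + 3*a - 4) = (a - 2)*(a - 1)*(a + 4)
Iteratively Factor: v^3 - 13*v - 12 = (v - 4)*(v^2 + 4*v + 3) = (v - 4)*(v + 1)*(v + 3)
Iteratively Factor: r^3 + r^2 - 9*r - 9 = (r - 3)*(r^2 + 4*r + 3) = (r - 3)*(r + 1)*(r + 3)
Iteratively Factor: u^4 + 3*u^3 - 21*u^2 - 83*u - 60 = (u + 3)*(u^3 - 21*u - 20) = (u + 3)*(u + 4)*(u^2 - 4*u - 5) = (u - 5)*(u + 3)*(u + 4)*(u + 1)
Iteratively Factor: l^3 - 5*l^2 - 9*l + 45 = (l - 5)*(l^2 - 9) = (l - 5)*(l + 3)*(l - 3)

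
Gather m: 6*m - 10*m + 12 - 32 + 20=-4*m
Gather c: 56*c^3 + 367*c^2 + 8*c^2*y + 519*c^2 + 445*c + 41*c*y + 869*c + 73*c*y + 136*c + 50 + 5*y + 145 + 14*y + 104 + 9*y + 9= 56*c^3 + c^2*(8*y + 886) + c*(114*y + 1450) + 28*y + 308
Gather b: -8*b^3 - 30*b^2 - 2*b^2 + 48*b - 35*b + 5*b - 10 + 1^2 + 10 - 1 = -8*b^3 - 32*b^2 + 18*b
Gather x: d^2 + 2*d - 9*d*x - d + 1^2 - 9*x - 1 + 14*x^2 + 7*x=d^2 + d + 14*x^2 + x*(-9*d - 2)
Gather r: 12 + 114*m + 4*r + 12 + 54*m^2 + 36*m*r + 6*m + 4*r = 54*m^2 + 120*m + r*(36*m + 8) + 24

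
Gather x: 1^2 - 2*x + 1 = 2 - 2*x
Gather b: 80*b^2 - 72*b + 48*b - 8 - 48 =80*b^2 - 24*b - 56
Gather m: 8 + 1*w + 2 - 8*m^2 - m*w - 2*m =-8*m^2 + m*(-w - 2) + w + 10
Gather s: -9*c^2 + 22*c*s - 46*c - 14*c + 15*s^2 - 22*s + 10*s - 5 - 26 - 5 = -9*c^2 - 60*c + 15*s^2 + s*(22*c - 12) - 36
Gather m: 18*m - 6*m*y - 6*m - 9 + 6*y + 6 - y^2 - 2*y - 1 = m*(12 - 6*y) - y^2 + 4*y - 4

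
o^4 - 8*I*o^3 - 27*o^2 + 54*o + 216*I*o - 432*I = (o - 3)^2*(o + 6)*(o - 8*I)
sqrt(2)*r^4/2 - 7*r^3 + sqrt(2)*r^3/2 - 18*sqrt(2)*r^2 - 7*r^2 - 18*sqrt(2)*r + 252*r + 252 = (r - 6)*(r + 6)*(r - 7*sqrt(2))*(sqrt(2)*r/2 + sqrt(2)/2)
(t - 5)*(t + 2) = t^2 - 3*t - 10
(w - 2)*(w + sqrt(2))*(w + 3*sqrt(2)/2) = w^3 - 2*w^2 + 5*sqrt(2)*w^2/2 - 5*sqrt(2)*w + 3*w - 6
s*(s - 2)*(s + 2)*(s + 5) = s^4 + 5*s^3 - 4*s^2 - 20*s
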